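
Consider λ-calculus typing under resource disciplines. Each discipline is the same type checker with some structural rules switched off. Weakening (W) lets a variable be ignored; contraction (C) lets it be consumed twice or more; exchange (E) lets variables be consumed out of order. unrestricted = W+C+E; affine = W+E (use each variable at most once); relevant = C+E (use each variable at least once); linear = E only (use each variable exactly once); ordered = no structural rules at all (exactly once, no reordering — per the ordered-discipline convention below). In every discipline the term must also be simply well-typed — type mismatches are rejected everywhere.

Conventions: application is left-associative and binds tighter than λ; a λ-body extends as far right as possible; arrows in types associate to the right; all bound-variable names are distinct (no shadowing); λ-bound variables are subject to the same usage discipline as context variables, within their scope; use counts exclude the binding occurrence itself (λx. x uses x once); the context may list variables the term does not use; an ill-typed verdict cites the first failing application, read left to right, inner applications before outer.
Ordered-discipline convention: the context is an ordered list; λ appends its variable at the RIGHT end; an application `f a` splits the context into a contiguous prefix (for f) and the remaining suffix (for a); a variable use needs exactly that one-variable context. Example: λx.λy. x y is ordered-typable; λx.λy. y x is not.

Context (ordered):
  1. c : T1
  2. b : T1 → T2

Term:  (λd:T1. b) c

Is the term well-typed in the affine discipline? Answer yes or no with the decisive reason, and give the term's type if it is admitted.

yes — no duplicate uses among c, b, d; term : T1 → T2
usage: c: 1; b: 1; d (bound): 0
use order (left to right): b, c
typing: ✓ — T1 → T2
summary: ordered ✗, linear ✗, affine ✓, relevant ✗, unrestricted ✓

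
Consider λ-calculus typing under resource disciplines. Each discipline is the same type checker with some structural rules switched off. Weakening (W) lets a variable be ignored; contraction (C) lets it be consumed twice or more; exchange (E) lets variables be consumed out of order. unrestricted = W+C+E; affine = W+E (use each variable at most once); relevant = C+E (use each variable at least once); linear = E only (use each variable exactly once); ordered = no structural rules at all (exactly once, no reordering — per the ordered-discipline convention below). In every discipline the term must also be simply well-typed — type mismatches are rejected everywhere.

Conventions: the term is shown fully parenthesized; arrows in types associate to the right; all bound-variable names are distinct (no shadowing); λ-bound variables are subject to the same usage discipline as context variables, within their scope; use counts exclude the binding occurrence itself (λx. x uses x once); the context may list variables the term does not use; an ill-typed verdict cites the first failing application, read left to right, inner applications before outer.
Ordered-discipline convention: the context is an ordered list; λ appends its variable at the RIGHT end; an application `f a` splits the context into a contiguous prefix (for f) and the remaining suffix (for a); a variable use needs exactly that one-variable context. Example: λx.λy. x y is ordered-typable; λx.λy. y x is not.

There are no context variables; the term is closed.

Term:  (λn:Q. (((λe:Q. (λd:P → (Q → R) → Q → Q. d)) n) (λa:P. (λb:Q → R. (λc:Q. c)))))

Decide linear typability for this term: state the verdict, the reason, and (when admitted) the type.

no — e, a, b left unused
variable uses: n [bound]: 1×; e [bound]: 0×; d [bound]: 1×; a [bound]: 0×; b [bound]: 0×; c [bound]: 1×
use order (left to right): d, n, c
typing: ✓ — Q → P → (Q → R) → Q → Q
summary: ordered ✗; linear ✗; affine ✓; relevant ✗; unrestricted ✓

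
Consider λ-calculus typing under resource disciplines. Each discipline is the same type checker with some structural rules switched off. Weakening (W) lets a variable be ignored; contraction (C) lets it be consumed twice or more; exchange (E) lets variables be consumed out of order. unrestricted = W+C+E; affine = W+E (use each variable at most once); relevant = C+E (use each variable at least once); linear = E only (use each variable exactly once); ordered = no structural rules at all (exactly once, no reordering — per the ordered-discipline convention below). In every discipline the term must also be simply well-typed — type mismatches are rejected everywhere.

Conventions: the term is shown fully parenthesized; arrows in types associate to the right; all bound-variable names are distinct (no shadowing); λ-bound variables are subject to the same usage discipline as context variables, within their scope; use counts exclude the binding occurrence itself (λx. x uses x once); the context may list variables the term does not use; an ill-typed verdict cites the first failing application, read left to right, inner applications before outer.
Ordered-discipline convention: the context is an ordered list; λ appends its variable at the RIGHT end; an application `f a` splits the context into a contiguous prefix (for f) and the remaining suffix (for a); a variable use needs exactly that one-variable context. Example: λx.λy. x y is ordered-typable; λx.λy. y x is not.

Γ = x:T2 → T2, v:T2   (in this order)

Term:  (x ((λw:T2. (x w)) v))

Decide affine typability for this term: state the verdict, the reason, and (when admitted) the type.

no — repeated use of x ×2
usage: x ×2, v ×1, w (bound) ×1
use order (left to right): x, x, w, v
typing: the term checks, with type T2
per-discipline verdicts: ordered ✗ · linear ✗ · affine ✗ · relevant ✓ · unrestricted ✓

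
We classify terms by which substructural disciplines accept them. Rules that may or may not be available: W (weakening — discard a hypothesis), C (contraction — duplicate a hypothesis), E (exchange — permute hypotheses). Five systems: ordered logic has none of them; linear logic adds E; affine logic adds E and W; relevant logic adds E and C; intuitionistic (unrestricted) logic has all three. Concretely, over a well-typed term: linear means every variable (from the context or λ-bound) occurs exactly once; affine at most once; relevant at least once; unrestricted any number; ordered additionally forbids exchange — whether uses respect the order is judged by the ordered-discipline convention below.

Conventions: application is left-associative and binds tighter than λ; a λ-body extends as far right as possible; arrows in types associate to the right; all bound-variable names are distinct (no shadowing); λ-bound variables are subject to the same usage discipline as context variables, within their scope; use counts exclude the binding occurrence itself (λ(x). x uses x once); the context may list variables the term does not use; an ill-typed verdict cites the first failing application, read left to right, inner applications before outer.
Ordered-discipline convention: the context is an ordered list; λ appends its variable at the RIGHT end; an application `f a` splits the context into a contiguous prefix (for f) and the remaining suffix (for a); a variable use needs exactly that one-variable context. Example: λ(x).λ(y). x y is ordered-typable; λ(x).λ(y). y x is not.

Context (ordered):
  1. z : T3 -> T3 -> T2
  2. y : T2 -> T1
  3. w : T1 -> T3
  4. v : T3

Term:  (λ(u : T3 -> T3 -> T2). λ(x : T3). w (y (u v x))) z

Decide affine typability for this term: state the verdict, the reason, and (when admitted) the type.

yes — at most one use each (z, y, w, v, u, x); term : T3 -> T3
usage: z ×1, y ×1, w ×1, v ×1, u (bound) ×1, x (bound) ×1
uses in reading order: w, y, u, v, x, z
typing: ✓ — T3 -> T3
across the five disciplines: ordered ✗, linear ✓, affine ✓, relevant ✓, unrestricted ✓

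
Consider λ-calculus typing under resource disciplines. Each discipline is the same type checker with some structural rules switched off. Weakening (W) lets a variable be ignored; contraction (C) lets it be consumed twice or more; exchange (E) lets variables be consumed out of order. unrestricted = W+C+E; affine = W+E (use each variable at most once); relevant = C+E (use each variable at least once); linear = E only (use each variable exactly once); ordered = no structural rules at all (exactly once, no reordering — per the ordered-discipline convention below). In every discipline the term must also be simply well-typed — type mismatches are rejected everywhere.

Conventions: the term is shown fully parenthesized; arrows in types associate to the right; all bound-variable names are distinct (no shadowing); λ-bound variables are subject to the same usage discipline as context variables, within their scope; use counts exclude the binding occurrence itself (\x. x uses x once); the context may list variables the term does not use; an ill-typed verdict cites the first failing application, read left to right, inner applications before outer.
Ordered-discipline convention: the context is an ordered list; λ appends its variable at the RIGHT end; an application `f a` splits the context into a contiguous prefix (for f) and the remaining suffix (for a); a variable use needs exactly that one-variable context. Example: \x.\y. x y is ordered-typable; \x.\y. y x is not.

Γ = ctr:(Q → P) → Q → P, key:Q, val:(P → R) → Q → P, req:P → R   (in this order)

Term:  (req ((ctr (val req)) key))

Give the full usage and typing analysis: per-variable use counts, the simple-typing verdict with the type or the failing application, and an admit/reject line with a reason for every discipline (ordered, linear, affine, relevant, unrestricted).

usage: ctr ×1; key ×1; val ×1; req ×2
order of uses: req, ctr, val, req, key
typing: well-typed at R
ordered ✗ (repeated use of req ×2)
linear ✗ (repeated use of req ×2)
affine ✗ (repeated use of req ×2)
relevant ✓ (ctr, key, val, req: all used, weakening unneeded)
unrestricted ✓ (typability at R is all that's needed)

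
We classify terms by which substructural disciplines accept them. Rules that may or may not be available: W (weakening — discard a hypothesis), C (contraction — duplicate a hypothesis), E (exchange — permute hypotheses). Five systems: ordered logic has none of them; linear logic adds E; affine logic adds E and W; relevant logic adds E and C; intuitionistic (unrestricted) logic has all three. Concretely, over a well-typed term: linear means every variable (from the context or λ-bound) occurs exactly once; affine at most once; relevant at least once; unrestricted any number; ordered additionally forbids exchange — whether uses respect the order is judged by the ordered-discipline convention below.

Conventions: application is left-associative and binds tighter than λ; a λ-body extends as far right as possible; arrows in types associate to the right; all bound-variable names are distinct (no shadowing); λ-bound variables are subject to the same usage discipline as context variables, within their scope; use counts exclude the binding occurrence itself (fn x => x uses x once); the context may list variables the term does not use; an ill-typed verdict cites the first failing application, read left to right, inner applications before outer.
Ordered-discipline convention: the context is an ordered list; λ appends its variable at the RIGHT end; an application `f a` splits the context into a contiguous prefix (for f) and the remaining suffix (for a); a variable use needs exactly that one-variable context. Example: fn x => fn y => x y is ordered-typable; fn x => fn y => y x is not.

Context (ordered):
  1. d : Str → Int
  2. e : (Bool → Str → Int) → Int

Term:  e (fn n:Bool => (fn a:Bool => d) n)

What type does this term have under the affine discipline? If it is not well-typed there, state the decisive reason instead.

term : Int
variable uses: d=1, e=1, n (bound)=1, a (bound)=0
left-to-right use order: e, d, n
typing: well-typed — term : Int
summary: ordered ✗ | linear ✗ | affine ✓ | relevant ✗ | unrestricted ✓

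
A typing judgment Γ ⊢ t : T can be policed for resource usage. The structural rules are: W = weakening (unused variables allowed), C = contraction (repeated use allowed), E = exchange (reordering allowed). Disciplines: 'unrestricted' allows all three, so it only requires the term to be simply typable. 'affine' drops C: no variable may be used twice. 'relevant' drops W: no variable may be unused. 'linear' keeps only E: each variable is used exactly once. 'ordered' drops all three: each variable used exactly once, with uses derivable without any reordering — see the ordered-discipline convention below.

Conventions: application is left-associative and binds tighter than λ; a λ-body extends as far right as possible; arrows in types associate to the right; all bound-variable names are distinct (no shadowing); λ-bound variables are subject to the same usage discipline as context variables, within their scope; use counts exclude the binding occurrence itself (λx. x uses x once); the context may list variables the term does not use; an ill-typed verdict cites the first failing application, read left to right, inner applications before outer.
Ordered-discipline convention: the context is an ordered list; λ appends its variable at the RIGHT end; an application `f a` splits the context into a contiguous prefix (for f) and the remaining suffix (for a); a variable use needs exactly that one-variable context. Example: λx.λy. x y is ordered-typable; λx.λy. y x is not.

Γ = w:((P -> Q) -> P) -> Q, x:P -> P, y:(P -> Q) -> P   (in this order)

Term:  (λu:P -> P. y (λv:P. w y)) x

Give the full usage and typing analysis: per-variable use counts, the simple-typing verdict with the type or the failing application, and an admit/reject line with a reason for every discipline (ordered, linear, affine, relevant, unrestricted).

usage: w: 1×; x: 1×; y: 2×; u (λ-bound): 0×; v (λ-bound): 0×
uses in reading order: y, w, y, x
typing: well-typed at P
ordered: ✗ — uses contraction: y ×2; u, v left unused
linear: ✗ — uses contraction: y ×2; u, v left unused
affine: ✗ — uses contraction: y ×2
relevant: ✗ — u, v left unused
unrestricted: ✓ — simply typable at P; W, C, E all held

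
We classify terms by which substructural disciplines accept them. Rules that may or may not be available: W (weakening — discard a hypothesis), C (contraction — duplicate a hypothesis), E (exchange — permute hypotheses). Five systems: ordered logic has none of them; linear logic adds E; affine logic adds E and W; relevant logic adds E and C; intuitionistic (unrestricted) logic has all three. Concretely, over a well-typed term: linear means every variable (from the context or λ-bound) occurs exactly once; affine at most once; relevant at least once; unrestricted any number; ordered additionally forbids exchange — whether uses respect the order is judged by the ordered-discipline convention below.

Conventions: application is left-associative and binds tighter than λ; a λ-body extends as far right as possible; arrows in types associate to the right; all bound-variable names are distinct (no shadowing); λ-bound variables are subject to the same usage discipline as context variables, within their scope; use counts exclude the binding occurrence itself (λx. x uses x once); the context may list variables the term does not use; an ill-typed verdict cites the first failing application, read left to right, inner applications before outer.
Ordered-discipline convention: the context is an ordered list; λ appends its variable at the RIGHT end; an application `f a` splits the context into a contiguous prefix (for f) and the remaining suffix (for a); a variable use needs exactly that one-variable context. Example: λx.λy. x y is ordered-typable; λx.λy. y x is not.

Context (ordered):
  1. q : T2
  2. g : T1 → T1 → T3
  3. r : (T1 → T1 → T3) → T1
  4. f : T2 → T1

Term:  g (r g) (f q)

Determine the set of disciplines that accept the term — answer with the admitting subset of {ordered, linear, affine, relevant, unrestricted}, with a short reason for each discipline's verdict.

admitted by: relevant, unrestricted
variable uses: q: 1×; g: 2×; r: 1×; f: 1×
order of uses: g, r, g, f, q
typing: well-typed at T3
ordered: ✗, needs contraction — g ×2
linear: ✗, needs contraction — g ×2
affine: ✗, needs contraction — g ×2
relevant: ✓, at least one use each (q, g, r, f)
unrestricted: ✓, simply typable at T3; W, C, E all held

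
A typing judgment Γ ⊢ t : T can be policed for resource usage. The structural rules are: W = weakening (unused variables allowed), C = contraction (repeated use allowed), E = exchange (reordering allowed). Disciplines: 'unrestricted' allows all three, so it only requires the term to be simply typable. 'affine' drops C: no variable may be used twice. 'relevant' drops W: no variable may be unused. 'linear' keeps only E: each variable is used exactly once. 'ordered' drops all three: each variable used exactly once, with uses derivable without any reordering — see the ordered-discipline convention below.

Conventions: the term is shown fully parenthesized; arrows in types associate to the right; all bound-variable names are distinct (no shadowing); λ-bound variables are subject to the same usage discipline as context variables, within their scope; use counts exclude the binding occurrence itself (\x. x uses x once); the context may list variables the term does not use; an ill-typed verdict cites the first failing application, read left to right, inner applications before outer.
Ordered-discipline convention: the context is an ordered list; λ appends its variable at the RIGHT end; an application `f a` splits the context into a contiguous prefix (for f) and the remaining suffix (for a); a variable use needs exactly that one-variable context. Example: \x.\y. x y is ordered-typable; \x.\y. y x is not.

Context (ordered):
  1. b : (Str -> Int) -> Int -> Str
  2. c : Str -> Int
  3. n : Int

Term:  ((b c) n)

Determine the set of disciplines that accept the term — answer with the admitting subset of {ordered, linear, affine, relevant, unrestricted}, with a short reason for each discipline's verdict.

accepted by: ordered, linear, affine, relevant, unrestricted
counts: b: 1; c: 1; n: 1
order of uses: b, c, n
typing: well-typed — term : Str
ordered: ✓, b, c, n: once each, no exchange needed
linear: ✓, single use per variable (b, c, n)
affine: ✓, no duplicate uses among b, c, n
relevant: ✓, b, c, n: all used, weakening unneeded
unrestricted: ✓, type-checks (Str) and nothing is barred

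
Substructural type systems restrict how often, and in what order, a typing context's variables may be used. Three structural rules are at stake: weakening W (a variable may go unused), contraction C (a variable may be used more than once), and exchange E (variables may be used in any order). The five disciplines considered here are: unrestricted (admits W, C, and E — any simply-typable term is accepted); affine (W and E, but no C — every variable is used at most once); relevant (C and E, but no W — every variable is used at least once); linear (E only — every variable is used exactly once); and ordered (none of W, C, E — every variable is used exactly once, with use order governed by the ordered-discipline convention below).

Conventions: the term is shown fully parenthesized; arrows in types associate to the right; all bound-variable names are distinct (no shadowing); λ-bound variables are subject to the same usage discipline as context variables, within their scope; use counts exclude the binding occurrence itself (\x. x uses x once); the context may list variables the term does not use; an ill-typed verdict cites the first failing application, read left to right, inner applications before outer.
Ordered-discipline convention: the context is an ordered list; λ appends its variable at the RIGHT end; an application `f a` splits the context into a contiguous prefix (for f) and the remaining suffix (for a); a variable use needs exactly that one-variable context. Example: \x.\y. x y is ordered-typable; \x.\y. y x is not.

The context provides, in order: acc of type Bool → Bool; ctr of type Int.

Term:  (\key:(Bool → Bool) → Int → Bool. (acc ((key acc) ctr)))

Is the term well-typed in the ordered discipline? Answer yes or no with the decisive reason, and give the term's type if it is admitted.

no — repeated use of acc ×2
usage: acc: 2, ctr: 1, key (λ-bound): 1
use order (left to right): acc, key, acc, ctr
typing: the term checks, with type ((Bool → Bool) → Int → Bool) → Bool
all disciplines: ordered ✗ | linear ✗ | affine ✗ | relevant ✓ | unrestricted ✓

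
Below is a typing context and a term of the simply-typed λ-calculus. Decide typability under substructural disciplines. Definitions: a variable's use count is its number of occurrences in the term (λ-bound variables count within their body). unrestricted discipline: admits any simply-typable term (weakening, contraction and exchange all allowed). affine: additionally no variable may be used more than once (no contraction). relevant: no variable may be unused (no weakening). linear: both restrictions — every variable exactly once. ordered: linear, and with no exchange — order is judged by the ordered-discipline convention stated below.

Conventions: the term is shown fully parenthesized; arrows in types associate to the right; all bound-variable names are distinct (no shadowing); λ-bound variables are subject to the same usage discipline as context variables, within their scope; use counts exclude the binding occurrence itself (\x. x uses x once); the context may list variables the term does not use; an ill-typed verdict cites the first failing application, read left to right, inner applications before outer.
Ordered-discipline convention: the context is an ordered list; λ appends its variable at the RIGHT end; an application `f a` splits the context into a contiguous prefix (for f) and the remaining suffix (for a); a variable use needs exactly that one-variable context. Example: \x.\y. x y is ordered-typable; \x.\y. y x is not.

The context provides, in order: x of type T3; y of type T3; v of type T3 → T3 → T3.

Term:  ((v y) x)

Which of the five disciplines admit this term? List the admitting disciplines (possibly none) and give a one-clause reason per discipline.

admitted in: linear, affine, relevant, unrestricted
usage: x ×1, y ×1, v ×1
order of uses: v, y, x
typing: the term checks, with type T3
ordered: ✗, use order v, y, x needs exchange
linear: ✓, each of x, y, v used exactly once
affine: ✓, none of x, y, v used more than once
relevant: ✓, every one of x, y, v appears
unrestricted: ✓, well-typed at T3; no restrictions here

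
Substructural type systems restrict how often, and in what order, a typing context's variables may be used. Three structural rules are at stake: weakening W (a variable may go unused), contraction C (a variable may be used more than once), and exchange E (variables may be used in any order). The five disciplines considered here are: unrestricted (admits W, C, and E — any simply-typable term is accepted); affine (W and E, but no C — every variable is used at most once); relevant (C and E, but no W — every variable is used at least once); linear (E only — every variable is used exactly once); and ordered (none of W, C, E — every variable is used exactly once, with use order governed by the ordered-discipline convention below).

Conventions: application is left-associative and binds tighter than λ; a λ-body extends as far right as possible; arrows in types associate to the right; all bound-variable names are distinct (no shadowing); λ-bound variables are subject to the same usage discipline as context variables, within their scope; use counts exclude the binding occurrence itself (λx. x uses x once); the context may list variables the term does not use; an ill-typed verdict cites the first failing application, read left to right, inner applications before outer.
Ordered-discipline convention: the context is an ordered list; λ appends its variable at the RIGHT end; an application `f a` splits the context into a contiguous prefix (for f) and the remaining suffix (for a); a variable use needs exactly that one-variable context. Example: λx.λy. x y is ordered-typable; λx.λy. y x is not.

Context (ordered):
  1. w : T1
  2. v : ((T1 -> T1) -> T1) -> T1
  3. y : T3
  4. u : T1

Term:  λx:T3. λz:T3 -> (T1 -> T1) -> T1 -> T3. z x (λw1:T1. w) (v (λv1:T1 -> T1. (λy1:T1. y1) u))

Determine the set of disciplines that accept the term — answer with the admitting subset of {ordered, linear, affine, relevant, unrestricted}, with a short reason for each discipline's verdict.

admitted by: affine, unrestricted
counts: w ×1, v ×1, y ×0, u ×1, x (bound) ×1, z (bound) ×1, w1 (bound) ×0, v1 (bound) ×0, y1 (bound) ×1
left-to-right use order: z, x, w, v, y1, u
typing: well-typed at T3 -> (T3 -> (T1 -> T1) -> T1 -> T3) -> T3
ordered: ✗, unused: y, w1, v1 — weakening required
linear: ✗, unused: y, w1, v1 — weakening required
affine: ✓, w, v, y, u, x, z, w1, v1, y1: no repeats, contraction unneeded
relevant: ✗, unused: y, w1, v1 — weakening required
unrestricted: ✓, well-typed at T3 -> (T3 -> (T1 -> T1) -> T1 -> T3) -> T3; no restrictions here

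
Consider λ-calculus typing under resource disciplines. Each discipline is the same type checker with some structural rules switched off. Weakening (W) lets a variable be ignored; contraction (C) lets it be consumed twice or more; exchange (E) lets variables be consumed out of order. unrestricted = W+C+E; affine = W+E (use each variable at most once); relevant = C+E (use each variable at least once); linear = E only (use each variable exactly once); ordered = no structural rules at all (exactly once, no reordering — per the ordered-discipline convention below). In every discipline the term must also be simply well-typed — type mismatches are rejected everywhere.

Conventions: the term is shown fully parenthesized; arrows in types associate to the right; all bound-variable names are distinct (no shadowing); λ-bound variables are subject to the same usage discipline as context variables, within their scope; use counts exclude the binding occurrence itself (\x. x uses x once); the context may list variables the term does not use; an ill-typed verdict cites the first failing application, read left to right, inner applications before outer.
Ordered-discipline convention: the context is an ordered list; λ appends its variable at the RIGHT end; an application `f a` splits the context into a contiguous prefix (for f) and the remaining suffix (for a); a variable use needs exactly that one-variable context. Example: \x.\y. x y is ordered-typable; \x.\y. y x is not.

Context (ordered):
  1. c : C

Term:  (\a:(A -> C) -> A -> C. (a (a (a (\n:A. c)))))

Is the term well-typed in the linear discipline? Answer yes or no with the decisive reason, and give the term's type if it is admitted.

no — a ×3 used more than once (contraction); n never used (weakening)
use counts: c ×1, a [bound] ×3, n [bound] ×0
use order (left to right): a, a, a, c
typing: well-typed at ((A -> C) -> A -> C) -> A -> C
all disciplines: ordered ✗; linear ✗; affine ✗; relevant ✗; unrestricted ✓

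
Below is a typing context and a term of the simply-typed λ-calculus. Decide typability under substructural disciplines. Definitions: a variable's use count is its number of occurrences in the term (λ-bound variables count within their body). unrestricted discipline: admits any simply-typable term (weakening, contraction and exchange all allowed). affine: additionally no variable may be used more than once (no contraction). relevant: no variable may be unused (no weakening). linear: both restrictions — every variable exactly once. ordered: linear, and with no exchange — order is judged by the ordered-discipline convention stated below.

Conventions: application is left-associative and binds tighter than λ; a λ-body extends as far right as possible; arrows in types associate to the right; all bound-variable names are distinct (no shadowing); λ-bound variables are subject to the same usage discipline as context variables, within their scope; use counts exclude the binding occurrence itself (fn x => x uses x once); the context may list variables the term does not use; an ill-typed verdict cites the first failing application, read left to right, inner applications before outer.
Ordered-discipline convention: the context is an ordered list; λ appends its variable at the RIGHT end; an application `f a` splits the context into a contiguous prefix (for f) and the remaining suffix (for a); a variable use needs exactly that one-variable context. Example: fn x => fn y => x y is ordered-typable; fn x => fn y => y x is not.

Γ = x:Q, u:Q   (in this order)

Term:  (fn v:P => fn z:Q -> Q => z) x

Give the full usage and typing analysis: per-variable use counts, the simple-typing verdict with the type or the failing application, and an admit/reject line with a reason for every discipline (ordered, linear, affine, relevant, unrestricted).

use counts: x: 1; u: 0; v (λ-bound): 0; z (λ-bound): 1
uses in reading order: z, x
typing: ill-typed: a function awaiting P gets Q
ordered: ✗ — not simply typable
linear: ✗ — fails simple typing
affine: ✗ — a type mismatch blocks all five
relevant: ✗ — the type mismatch rejects it
unrestricted: ✗ — not simply typable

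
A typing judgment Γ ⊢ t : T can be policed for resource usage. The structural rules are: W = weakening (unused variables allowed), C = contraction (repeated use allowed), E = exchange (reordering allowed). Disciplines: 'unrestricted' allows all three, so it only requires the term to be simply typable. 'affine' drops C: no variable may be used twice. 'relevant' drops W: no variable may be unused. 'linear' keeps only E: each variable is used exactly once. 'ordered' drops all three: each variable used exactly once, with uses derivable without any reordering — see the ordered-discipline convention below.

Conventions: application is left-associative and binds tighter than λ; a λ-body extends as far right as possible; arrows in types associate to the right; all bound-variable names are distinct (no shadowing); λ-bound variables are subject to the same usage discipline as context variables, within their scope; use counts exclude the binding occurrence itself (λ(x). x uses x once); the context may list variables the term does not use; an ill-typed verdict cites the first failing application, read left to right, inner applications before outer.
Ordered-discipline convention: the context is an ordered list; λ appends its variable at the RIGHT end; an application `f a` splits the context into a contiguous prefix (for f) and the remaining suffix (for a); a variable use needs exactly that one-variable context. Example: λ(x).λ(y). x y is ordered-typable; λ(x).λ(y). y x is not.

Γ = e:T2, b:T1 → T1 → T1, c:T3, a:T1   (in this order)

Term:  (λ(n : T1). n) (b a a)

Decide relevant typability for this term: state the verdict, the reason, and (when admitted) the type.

no — e, c left unused
usage: e=0, b=1, c=0, a=2, n (λ-bound)=1
order of uses: n, b, a, a
typing: well-typed at T1
summary: ordered ✗ | linear ✗ | affine ✗ | relevant ✗ | unrestricted ✓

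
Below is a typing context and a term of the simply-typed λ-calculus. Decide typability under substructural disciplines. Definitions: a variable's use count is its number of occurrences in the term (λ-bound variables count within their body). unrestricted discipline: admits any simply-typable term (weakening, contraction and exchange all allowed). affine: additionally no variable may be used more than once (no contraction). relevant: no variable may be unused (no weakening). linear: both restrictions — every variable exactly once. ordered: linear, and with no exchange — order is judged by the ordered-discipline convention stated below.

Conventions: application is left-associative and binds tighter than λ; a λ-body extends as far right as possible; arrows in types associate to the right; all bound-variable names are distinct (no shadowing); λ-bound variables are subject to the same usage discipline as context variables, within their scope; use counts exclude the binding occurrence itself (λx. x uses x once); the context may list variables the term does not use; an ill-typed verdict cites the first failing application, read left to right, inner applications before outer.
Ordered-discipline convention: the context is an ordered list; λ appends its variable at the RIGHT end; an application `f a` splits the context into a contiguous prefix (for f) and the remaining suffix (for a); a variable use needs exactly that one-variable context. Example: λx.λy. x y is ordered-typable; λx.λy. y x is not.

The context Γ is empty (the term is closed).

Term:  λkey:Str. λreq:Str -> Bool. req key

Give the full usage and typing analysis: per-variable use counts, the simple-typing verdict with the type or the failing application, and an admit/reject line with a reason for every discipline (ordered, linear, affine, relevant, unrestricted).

counts: key (bound)=1, req (bound)=1
order of uses: req, key
typing: well-typed at Str -> (Str -> Bool) -> Bool
ordered: ✗, no contiguous prefix/suffix split fits req, key
linear: ✓, exactly-once usage across key, req
affine: ✓, at most one use each (key, req)
relevant: ✓, key, req: all used, weakening unneeded
unrestricted: ✓, simply typable at Str -> (Str -> Bool) -> Bool; W, C, E all held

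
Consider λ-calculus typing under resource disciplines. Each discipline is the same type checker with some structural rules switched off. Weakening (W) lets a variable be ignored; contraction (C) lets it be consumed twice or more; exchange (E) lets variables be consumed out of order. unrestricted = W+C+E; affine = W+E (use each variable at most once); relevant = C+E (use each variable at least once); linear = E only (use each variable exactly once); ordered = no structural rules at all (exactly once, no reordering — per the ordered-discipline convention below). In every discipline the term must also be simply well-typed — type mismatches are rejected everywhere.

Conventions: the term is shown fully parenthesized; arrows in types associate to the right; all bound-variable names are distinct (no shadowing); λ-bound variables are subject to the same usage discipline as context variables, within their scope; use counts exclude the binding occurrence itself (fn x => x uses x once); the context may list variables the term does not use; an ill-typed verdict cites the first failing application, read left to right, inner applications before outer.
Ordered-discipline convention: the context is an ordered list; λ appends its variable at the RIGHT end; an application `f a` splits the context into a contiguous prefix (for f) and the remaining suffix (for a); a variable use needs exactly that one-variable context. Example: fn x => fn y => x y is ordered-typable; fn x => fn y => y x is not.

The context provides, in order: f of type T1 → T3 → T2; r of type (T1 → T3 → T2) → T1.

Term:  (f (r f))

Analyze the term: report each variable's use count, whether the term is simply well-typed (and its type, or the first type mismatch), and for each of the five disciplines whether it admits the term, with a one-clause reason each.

variable uses: f ×2, r ×1
use order (left to right): f, r, f
typing: well-typed at T3 → T2
ordered: ✗, needs contraction — f ×2
linear: ✗, needs contraction — f ×2
affine: ✗, needs contraction — f ×2
relevant: ✓, at least one use each (f, r)
unrestricted: ✓, typability at T3 → T2 is all that's needed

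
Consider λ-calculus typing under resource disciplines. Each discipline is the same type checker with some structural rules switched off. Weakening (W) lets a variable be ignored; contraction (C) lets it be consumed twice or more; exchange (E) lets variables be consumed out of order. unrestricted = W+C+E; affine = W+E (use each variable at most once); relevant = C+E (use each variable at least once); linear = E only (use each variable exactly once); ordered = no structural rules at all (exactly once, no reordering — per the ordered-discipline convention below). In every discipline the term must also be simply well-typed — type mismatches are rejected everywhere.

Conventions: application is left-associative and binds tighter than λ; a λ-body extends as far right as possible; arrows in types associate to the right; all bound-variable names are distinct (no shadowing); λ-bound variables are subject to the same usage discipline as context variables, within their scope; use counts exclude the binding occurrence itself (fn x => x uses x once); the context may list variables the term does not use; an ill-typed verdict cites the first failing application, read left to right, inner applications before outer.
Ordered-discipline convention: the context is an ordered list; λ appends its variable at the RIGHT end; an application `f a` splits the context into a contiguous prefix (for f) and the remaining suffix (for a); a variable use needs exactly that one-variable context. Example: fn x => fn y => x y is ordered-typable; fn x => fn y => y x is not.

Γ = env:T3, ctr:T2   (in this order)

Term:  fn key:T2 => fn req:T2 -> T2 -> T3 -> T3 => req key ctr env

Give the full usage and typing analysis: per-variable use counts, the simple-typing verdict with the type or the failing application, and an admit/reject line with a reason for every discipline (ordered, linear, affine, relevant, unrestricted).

variable uses: env: 1; ctr: 1; key (bound): 1; req (bound): 1
left-to-right use order: req, key, ctr, env
typing: well-typed at T2 -> (T2 -> T2 -> T3 -> T3) -> T3
ordered: ✗, no contiguous prefix/suffix split fits req, key, ctr, env
linear: ✓, single use per variable (env, ctr, key, req)
affine: ✓, no duplicate uses among env, ctr, key, req
relevant: ✓, env, ctr, key, req: all used, weakening unneeded
unrestricted: ✓, simply typable at T2 -> (T2 -> T2 -> T3 -> T3) -> T3; W, C, E all held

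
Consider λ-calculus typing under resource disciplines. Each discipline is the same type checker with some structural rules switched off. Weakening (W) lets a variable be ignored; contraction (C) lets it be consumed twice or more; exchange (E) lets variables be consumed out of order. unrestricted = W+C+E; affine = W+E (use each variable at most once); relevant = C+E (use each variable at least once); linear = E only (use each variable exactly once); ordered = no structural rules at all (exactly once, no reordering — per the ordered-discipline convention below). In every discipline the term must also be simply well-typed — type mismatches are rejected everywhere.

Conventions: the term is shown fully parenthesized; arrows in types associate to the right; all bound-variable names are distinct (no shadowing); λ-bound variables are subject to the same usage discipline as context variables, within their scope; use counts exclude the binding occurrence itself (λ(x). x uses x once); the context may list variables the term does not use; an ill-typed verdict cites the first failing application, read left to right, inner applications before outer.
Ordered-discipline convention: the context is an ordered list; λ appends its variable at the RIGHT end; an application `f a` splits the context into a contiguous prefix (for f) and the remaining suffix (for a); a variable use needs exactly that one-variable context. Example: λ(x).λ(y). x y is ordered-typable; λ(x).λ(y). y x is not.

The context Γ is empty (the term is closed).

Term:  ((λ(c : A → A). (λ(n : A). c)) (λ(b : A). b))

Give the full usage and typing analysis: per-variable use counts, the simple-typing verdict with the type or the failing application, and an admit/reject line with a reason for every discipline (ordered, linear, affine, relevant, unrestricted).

use counts: c (λ-bound)=1; n (λ-bound)=0; b (λ-bound)=1
uses in reading order: c, b
typing: the term checks, with type A → A → A
ordered: ✗, unused: n — weakening required
linear: ✗, unused: n — weakening required
affine: ✓, c, n, b: no repeats, contraction unneeded
relevant: ✗, unused: n — weakening required
unrestricted: ✓, type-checks (A → A → A) and nothing is barred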